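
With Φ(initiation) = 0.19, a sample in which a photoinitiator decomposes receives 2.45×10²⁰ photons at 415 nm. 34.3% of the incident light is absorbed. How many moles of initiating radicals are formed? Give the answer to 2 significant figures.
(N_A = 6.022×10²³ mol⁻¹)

2.7×10⁻⁵ mol

Moles of photons: 2.45×10²⁰ / 6.022×10²³ = 4.068×10⁻⁴ mol.
Photons absorbed: 0.343 × 4.068×10⁻⁴ = 1.395×10⁻⁴ mol.
Product: Φ × n_abs = 0.19 × 1.395×10⁻⁴ = 2.651×10⁻⁵ mol.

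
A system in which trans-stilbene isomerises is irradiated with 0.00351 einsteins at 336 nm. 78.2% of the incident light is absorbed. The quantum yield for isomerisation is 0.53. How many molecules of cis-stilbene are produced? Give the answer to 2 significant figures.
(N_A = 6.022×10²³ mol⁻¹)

8.8×10²⁰ molecules

Photons absorbed: 0.782 × 0.00351 = 0.002745 mol.
Product: Φ × n_abs = 0.53 × 0.002745 = 0.001455 mol.
As a count: 0.001455 × 6.022×10²³ = 8.8×10²⁰.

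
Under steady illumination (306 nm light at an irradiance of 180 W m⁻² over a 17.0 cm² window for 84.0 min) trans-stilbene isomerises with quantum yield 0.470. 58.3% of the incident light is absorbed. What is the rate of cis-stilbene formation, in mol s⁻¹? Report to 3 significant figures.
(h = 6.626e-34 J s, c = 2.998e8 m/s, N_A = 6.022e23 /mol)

2.14e-7 mol s⁻¹

Photon energy at 306 nm: hc/λ = (6.626e-34)(2.998e8)/(306e-9) = 6.492e-19 J.
Energy delivered: (180 W m⁻²)(17.0e-4 m²)(5040 s) = 1542 J.
Photons incident: 1542 / 6.492e-19 = 2.375e21, i.e. 2.375e21/6.022e23 = 0.003944 mol.
Photons absorbed: 0.583 × 0.003944 = 0.002299 mol.
Product formed: 0.470 × 0.002299 = 0.001081 mol.
Rate: 0.001081 / 5040 s = 2.14e-7 mol s⁻¹.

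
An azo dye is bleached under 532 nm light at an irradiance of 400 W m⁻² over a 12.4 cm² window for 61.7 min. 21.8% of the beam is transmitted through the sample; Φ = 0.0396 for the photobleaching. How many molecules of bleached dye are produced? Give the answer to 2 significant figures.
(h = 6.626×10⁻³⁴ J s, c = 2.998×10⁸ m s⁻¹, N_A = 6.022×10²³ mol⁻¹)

Photon energy at 532 nm: hc/λ = (6.626×10⁻³⁴)(2.998×10⁸)/(532×10⁻⁹) = 3.734×10⁻¹⁹ J.
Energy delivered: (400 W m⁻²)(12.4×10⁻⁴ m²)(3702 s) = 1836 J.
Photons incident: 1836 / 3.734×10⁻¹⁹ = 4.917×10²¹, i.e. 4.917×10²¹/6.022×10²³ = 0.008165 mol.
Fraction absorbed: 1 − 21.8/100 = 0.7820.
Photons absorbed: 0.7820 × 0.008165 = 0.006385 mol.
Product: Φ × n_abs = 0.0396 × 0.006385 = 2.528×10⁻⁴ mol.
As a count: 2.528×10⁻⁴ × 6.022×10²³ = 1.5×10²⁰.

1.5×10²⁰ molecules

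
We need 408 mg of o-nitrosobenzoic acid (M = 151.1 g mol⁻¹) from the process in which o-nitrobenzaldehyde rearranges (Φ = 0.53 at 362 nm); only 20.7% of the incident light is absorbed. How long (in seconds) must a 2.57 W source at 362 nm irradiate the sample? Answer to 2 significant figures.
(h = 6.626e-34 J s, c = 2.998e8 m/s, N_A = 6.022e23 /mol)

Product: 408 mg / 151.1 g mol⁻¹ = 0.002700 mol.
Photons that must be absorbed: 0.002700 / 0.53 = 0.005094 mol.
Incident photons needed: 0.005094 / 0.207 = 0.02461 mol.
Photon energy: hc/λ = 5.487e-19 J; per mole, 3.304e5 J mol⁻¹.
Energy required: 0.02461 × 3.304e5 = 8131 J.
Time: 8131 J / 2.57 W = 3200 s.

t ≈ 3200 s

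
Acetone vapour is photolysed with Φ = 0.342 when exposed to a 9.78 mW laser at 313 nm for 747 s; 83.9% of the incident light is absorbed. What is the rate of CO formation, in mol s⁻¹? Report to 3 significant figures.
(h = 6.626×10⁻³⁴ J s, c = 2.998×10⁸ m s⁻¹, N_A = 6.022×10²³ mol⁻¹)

Photon energy at 313 nm: hc/λ = (6.626×10⁻³⁴)(2.998×10⁸)/(313×10⁻⁹) = 6.347×10⁻¹⁹ J.
Energy delivered: (9.78 mW)(747 s) = 7.306 J.
Photons incident: 7.306 / 6.347×10⁻¹⁹ = 1.151×10¹⁹, i.e. 1.151×10¹⁹/6.022×10²³ = 1.911×10⁻⁵ mol.
Photons absorbed: 0.839 × 1.911×10⁻⁵ = 1.603×10⁻⁵ mol.
Product formed: 0.342 × 1.603×10⁻⁵ = 5.482×10⁻⁶ mol.
Rate: 5.482×10⁻⁶ / 747 s = 7.34×10⁻⁹ mol s⁻¹.

7.34×10⁻⁹ mol s⁻¹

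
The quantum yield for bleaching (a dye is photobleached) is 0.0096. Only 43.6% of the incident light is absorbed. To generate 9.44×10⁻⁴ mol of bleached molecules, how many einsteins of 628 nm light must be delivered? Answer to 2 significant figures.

0.23 einstein

Photons that must be absorbed: 9.44×10⁻⁴ / 0.0096 = 0.09833 mol.
Incident photons needed: 0.09833 / 0.436 = 0.2255 mol.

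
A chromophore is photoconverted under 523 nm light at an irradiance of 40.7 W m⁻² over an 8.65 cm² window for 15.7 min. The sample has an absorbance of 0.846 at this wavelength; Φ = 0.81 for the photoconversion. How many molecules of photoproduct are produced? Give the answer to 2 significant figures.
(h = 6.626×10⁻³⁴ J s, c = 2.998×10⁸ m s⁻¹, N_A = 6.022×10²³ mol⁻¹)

Photon energy at 523 nm: hc/λ = (6.626×10⁻³⁴)(2.998×10⁸)/(523×10⁻⁹) = 3.798×10⁻¹⁹ J.
Energy delivered: (40.7 W m⁻²)(8.65×10⁻⁴ m²)(942 s) = 33.16 J.
Photons incident: 33.16 / 3.798×10⁻¹⁹ = 8.731×10¹⁹, i.e. 8.731×10¹⁹/6.022×10²³ = 1.450×10⁻⁴ mol.
Fraction absorbed: 1 − 10^(−0.846) = 0.8574.
Photons absorbed: 0.8574 × 1.450×10⁻⁴ = 1.243×10⁻⁴ mol.
Product: Φ × n_abs = 0.81 × 1.243×10⁻⁴ = 1.007×10⁻⁴ mol.
As a count: 1.007×10⁻⁴ × 6.022×10²³ = 6.1×10¹⁹.

6.1×10¹⁹ molecules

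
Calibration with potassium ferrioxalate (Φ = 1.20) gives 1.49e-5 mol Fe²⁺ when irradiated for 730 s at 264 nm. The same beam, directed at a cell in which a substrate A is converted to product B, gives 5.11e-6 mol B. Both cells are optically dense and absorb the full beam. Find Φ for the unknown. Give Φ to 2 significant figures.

Φ = 0.41

Photons absorbed by the actinometer: 1.49e-5 / 1.20 = 1.242e-5 mol.
Φ(unknown) = 5.11e-6 / 1.242e-5 = 0.41.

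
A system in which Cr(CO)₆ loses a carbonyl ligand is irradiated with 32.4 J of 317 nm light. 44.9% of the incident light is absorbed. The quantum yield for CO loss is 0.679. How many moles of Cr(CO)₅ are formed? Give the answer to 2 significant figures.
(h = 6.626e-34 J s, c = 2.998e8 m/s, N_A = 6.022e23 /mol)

2.6e-5 mol

Photon energy at 317 nm: hc/λ = (6.626e-34)(2.998e8)/(317e-9) = 6.266e-19 J.
Photons incident: 32.4 / 6.266e-19 = 5.171e19, i.e. 5.171e19/6.022e23 = 8.587e-5 mol.
Photons absorbed: 0.449 × 8.587e-5 = 3.856e-5 mol.
Product: Φ × n_abs = 0.679 × 3.856e-5 = 2.618e-5 mol.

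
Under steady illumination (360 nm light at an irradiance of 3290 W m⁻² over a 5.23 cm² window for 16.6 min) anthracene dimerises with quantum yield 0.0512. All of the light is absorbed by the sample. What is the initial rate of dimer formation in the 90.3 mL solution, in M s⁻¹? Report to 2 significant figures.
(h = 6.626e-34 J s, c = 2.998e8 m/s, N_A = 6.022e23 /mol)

2.9e-6 M s⁻¹

Photon energy at 360 nm: hc/λ = (6.626e-34)(2.998e8)/(360e-9) = 5.518e-19 J.
Energy delivered: (3290 W m⁻²)(5.23e-4 m²)(996 s) = 1714 J.
Photons incident: 1714 / 5.518e-19 = 3.106e21, i.e. 3.106e21/6.022e23 = 0.005158 mol.
Product formed: 0.0512 × 0.005158 = 2.641e-4 mol.
Rate: 2.641e-4 mol / (996 s × 0.0903 L) = 2.9e-6 M s⁻¹.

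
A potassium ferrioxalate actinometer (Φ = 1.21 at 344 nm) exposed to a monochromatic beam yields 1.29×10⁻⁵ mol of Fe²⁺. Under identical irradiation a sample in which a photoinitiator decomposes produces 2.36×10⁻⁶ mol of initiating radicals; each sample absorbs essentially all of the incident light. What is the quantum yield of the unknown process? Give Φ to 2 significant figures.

Φ = 0.22

Photons absorbed by the actinometer: 1.29×10⁻⁵ / 1.21 = 1.066×10⁻⁵ mol.
Φ(unknown) = 2.36×10⁻⁶ / 1.066×10⁻⁵ = 0.22.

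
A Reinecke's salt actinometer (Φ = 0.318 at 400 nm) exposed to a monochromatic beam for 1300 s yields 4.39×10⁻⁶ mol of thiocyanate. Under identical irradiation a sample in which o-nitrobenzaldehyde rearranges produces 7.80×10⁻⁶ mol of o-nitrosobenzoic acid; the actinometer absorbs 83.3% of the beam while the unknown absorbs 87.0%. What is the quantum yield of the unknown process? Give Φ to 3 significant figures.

Φ = 0.541

Photons absorbed by the actinometer: 4.39×10⁻⁶ / 0.318 = 1.381×10⁻⁵ mol.
Incident flux: 1.381×10⁻⁵ / 0.833 = 1.658×10⁻⁵ einstein.
Absorbed by unknown: 0.870 × 1.658×10⁻⁵ = 1.442×10⁻⁵ mol.
Φ(unknown) = 7.80×10⁻⁶ / 1.442×10⁻⁵ = 0.541.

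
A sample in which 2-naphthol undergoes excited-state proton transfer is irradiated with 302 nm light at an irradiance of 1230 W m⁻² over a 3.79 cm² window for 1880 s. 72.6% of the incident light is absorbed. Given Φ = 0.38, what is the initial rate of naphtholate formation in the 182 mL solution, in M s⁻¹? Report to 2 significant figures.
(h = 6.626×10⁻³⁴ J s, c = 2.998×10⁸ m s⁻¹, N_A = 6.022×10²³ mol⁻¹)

1.8×10⁻⁶ M s⁻¹

Photon energy at 302 nm: hc/λ = (6.626×10⁻³⁴)(2.998×10⁸)/(302×10⁻⁹) = 6.578×10⁻¹⁹ J.
Energy delivered: (1230 W m⁻²)(3.79×10⁻⁴ m²)(1880 s) = 876.4 J.
Photons incident: 876.4 / 6.578×10⁻¹⁹ = 1.332×10²¹, i.e. 1.332×10²¹/6.022×10²³ = 0.002212 mol.
Photons absorbed: 0.726 × 0.002212 = 0.001606 mol.
Product formed: 0.38 × 0.001606 = 6.103×10⁻⁴ mol.
Rate: 6.103×10⁻⁴ mol / (1880 s × 0.182 L) = 1.8×10⁻⁶ M s⁻¹.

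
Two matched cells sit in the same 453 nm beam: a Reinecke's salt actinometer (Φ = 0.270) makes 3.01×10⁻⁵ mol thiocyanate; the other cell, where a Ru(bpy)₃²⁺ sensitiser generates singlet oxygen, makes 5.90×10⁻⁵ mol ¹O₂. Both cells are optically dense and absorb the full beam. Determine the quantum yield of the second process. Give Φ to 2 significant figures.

Φ = 0.53

Photons absorbed by the actinometer: 3.01×10⁻⁵ / 0.270 = 1.115×10⁻⁴ mol.
Φ(unknown) = 5.90×10⁻⁵ / 1.115×10⁻⁴ = 0.53.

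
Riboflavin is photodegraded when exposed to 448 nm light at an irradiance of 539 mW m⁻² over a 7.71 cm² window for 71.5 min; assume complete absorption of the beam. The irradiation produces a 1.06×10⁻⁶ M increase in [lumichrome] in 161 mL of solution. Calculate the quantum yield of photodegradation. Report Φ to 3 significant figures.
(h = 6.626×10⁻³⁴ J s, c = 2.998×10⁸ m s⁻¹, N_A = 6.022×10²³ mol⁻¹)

Φ = 0.0256

Product: (1.06×10⁻⁶ M)(0.161 L) = 1.707×10⁻⁷ mol.
Photon energy at 448 nm: hc/λ = (6.626×10⁻³⁴)(2.998×10⁸)/(448×10⁻⁹) = 4.434×10⁻¹⁹ J.
Energy delivered: (539 mW m⁻²)(7.71×10⁻⁴ m²)(4290 s) = 1.783 J.
Photons incident: 1.783 / 4.434×10⁻¹⁹ = 4.021×10¹⁸, i.e. 4.021×10¹⁸/6.022×10²³ = 6.677×10⁻⁶ mol.
Φ = 1.707×10⁻⁷ mol / 6.677×10⁻⁶ mol photons = 0.0256.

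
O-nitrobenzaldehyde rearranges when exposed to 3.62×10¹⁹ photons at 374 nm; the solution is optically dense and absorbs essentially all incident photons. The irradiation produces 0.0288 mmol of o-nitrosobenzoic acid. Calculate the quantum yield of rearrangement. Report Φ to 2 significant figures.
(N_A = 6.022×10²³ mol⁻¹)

Φ = 0.48

Product: 0.0288 mmol = 2.88×10⁻⁵ mol.
Moles of photons: 3.62×10¹⁹ / 6.022×10²³ = 6.011×10⁻⁵ mol.
Φ = 2.88×10⁻⁵ mol / 6.011×10⁻⁵ mol photons = 0.48.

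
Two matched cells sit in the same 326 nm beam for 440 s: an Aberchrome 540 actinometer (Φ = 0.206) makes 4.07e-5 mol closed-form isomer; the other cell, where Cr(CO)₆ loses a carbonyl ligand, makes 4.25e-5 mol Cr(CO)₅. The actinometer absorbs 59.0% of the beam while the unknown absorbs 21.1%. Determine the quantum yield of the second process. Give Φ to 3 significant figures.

Photons absorbed by the actinometer: 4.07e-5 / 0.206 = 1.976e-4 mol.
Incident flux: 1.976e-4 / 0.590 = 3.349e-4 einstein.
Absorbed by unknown: 0.211 × 3.349e-4 = 7.066e-5 mol.
Φ(unknown) = 4.25e-5 / 7.066e-5 = 0.601.

Φ = 0.601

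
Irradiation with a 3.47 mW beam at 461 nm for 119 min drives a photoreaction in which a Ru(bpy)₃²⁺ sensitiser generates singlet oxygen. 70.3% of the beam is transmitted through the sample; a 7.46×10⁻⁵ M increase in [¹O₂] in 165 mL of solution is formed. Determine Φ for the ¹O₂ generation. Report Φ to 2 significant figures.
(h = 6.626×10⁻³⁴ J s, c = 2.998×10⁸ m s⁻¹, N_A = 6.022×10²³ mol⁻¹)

Φ = 0.43

Product: (7.46×10⁻⁵ M)(0.165 L) = 1.231×10⁻⁵ mol.
Photon energy at 461 nm: hc/λ = (6.626×10⁻³⁴)(2.998×10⁸)/(461×10⁻⁹) = 4.309×10⁻¹⁹ J.
Energy delivered: (3.47 mW)(7140 s) = 24.78 J.
Photons incident: 24.78 / 4.309×10⁻¹⁹ = 5.751×10¹⁹, i.e. 5.751×10¹⁹/6.022×10²³ = 9.550×10⁻⁵ mol.
Fraction absorbed: 1 − 70.3/100 = 0.2970.
Photons absorbed: 0.2970 × 9.550×10⁻⁵ = 2.836×10⁻⁵ mol.
Φ = 1.231×10⁻⁵ mol / 2.836×10⁻⁵ mol photons = 0.43.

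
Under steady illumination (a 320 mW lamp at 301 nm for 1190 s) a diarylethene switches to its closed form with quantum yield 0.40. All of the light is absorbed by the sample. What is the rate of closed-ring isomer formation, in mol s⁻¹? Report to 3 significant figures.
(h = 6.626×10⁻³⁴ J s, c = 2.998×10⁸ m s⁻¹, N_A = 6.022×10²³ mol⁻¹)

3.22×10⁻⁷ mol s⁻¹

Photon energy at 301 nm: hc/λ = (6.626×10⁻³⁴)(2.998×10⁸)/(301×10⁻⁹) = 6.600×10⁻¹⁹ J.
Energy delivered: (320 mW)(1190 s) = 380.8 J.
Photons incident: 380.8 / 6.600×10⁻¹⁹ = 5.770×10²⁰, i.e. 5.770×10²⁰/6.022×10²³ = 9.582×10⁻⁴ mol.
Product formed: 0.40 × 9.582×10⁻⁴ = 3.833×10⁻⁴ mol.
Rate: 3.833×10⁻⁴ / 1190 s = 3.22×10⁻⁷ mol s⁻¹.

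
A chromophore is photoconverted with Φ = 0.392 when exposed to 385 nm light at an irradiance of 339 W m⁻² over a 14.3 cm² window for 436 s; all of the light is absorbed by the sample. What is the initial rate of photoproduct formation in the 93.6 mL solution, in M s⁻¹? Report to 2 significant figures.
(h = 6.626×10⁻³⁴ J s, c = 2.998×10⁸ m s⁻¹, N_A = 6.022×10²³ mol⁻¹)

Photon energy at 385 nm: hc/λ = (6.626×10⁻³⁴)(2.998×10⁸)/(385×10⁻⁹) = 5.160×10⁻¹⁹ J.
Energy delivered: (339 W m⁻²)(14.3×10⁻⁴ m²)(436 s) = 211.4 J.
Photons incident: 211.4 / 5.160×10⁻¹⁹ = 4.097×10²⁰, i.e. 4.097×10²⁰/6.022×10²³ = 6.803×10⁻⁴ mol.
Product formed: 0.392 × 6.803×10⁻⁴ = 2.667×10⁻⁴ mol.
Rate: 2.667×10⁻⁴ mol / (436 s × 0.0936 L) = 6.5×10⁻⁶ M s⁻¹.

6.5×10⁻⁶ M s⁻¹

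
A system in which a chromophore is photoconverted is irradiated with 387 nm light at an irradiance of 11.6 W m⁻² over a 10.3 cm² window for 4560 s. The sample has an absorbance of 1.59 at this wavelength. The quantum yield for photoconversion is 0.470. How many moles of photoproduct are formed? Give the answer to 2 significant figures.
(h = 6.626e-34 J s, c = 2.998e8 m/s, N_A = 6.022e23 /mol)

Photon energy at 387 nm: hc/λ = (6.626e-34)(2.998e8)/(387e-9) = 5.133e-19 J.
Energy delivered: (11.6 W m⁻²)(10.3e-4 m²)(4560 s) = 54.48 J.
Photons incident: 54.48 / 5.133e-19 = 1.061e20, i.e. 1.061e20/6.022e23 = 1.762e-4 mol.
Fraction absorbed: 1 − 10^(−1.59) = 0.9743.
Photons absorbed: 0.9743 × 1.762e-4 = 1.717e-4 mol.
Product: Φ × n_abs = 0.470 × 1.717e-4 = 8.070e-5 mol.

8.1e-5 mol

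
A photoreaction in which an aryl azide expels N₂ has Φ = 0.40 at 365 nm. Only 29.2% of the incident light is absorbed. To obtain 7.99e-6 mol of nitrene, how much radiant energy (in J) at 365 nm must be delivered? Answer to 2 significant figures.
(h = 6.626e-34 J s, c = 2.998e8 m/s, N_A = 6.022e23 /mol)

22 J

Photons that must be absorbed: 7.99e-6 / 0.40 = 1.997e-5 mol.
Incident photons needed: 1.997e-5 / 0.292 = 6.839e-5 mol.
Photon energy: hc/λ = 5.442e-19 J; per mole, 3.277e5 J mol⁻¹.
Energy required: 6.839e-5 × 3.277e5 = 22 J.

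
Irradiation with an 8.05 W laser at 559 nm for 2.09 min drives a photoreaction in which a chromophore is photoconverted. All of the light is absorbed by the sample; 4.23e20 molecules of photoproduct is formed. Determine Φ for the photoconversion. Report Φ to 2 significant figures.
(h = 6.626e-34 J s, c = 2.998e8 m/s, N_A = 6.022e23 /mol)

Φ = 0.15

Product: 4.23e20 / 6.022e23 = 7.024e-4 mol.
Photon energy at 559 nm: hc/λ = (6.626e-34)(2.998e8)/(559e-9) = 3.554e-19 J.
Energy delivered: (8.05 W)(125.4 s) = 1009 J.
Photons incident: 1009 / 3.554e-19 = 2.839e21, i.e. 2.839e21/6.022e23 = 0.004714 mol.
Φ = 7.024e-4 mol / 0.004714 mol photons = 0.15.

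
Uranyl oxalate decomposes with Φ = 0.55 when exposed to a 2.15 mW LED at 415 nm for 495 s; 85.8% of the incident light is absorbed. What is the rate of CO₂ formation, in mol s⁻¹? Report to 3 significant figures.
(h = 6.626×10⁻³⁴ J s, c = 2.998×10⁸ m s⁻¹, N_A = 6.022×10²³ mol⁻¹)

3.52×10⁻⁹ mol s⁻¹

Photon energy at 415 nm: hc/λ = (6.626×10⁻³⁴)(2.998×10⁸)/(415×10⁻⁹) = 4.787×10⁻¹⁹ J.
Energy delivered: (2.15 mW)(495 s) = 1.064 J.
Photons incident: 1.064 / 4.787×10⁻¹⁹ = 2.223×10¹⁸, i.e. 2.223×10¹⁸/6.022×10²³ = 3.691×10⁻⁶ mol.
Photons absorbed: 0.858 × 3.691×10⁻⁶ = 3.167×10⁻⁶ mol.
Product formed: 0.55 × 3.167×10⁻⁶ = 1.742×10⁻⁶ mol.
Rate: 1.742×10⁻⁶ / 495 s = 3.52×10⁻⁹ mol s⁻¹.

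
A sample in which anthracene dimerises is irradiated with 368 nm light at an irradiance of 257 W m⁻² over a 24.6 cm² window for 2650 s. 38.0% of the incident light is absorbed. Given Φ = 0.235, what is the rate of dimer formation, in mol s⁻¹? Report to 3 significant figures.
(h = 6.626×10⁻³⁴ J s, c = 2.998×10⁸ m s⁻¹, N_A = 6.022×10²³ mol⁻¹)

1.74×10⁻⁷ mol s⁻¹

Photon energy at 368 nm: hc/λ = (6.626×10⁻³⁴)(2.998×10⁸)/(368×10⁻⁹) = 5.398×10⁻¹⁹ J.
Energy delivered: (257 W m⁻²)(24.6×10⁻⁴ m²)(2650 s) = 1675 J.
Photons incident: 1675 / 5.398×10⁻¹⁹ = 3.103×10²¹, i.e. 3.103×10²¹/6.022×10²³ = 0.005153 mol.
Photons absorbed: 0.380 × 0.005153 = 0.001958 mol.
Product formed: 0.235 × 0.001958 = 4.601×10⁻⁴ mol.
Rate: 4.601×10⁻⁴ / 2650 s = 1.74×10⁻⁷ mol s⁻¹.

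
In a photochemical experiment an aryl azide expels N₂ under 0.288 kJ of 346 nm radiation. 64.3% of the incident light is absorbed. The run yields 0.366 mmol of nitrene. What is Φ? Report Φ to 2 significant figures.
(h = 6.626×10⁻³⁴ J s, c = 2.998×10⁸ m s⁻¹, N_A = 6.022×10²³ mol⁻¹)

Product: 0.366 mmol = 3.66×10⁻⁴ mol.
Photon energy at 346 nm: hc/λ = (6.626×10⁻³⁴)(2.998×10⁸)/(346×10⁻⁹) = 5.741×10⁻¹⁹ J.
Incident energy: 0.288 kJ = 288 J.
Photons incident: 288 / 5.741×10⁻¹⁹ = 5.017×10²⁰, i.e. 5.017×10²⁰/6.022×10²³ = 8.331×10⁻⁴ mol.
Photons absorbed: 0.643 × 8.331×10⁻⁴ = 5.357×10⁻⁴ mol.
Φ = 3.66×10⁻⁴ mol / 5.357×10⁻⁴ mol photons = 0.68.

Φ = 0.68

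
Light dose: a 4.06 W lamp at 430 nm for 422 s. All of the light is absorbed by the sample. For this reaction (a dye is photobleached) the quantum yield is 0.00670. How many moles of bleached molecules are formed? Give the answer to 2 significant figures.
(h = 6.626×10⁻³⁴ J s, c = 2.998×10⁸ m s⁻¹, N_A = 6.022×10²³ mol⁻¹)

Photon energy at 430 nm: hc/λ = (6.626×10⁻³⁴)(2.998×10⁸)/(430×10⁻⁹) = 4.620×10⁻¹⁹ J.
Energy delivered: (4.06 W)(422 s) = 1713 J.
Photons incident: 1713 / 4.620×10⁻¹⁹ = 3.708×10²¹, i.e. 3.708×10²¹/6.022×10²³ = 0.006157 mol.
Product: Φ × n_abs = 0.00670 × 0.006157 = 4.125×10⁻⁵ mol.

4.1×10⁻⁵ mol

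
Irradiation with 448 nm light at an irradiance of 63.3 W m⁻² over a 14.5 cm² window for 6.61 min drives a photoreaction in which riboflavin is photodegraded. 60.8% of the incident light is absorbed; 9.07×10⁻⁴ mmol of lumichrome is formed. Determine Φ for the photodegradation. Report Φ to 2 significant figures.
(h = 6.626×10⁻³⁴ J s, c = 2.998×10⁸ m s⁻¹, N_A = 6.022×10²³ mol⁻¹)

Product: 9.07×10⁻⁴ mmol = 9.07×10⁻⁷ mol.
Photon energy at 448 nm: hc/λ = (6.626×10⁻³⁴)(2.998×10⁸)/(448×10⁻⁹) = 4.434×10⁻¹⁹ J.
Energy delivered: (63.3 W m⁻²)(14.5×10⁻⁴ m²)(396.6 s) = 36.40 J.
Photons incident: 36.40 / 4.434×10⁻¹⁹ = 8.209×10¹⁹, i.e. 8.209×10¹⁹/6.022×10²³ = 1.363×10⁻⁴ mol.
Photons absorbed: 0.608 × 1.363×10⁻⁴ = 8.287×10⁻⁵ mol.
Φ = 9.07×10⁻⁷ mol / 8.287×10⁻⁵ mol photons = 0.011.

Φ = 0.011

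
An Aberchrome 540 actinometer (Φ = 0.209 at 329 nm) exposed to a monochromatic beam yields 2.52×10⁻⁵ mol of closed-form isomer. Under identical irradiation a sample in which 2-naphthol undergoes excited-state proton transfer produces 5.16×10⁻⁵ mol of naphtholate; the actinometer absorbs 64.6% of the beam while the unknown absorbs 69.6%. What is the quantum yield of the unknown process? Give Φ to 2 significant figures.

Photons absorbed by the actinometer: 2.52×10⁻⁵ / 0.209 = 1.206×10⁻⁴ mol.
Incident flux: 1.206×10⁻⁴ / 0.646 = 1.867×10⁻⁴ einstein.
Absorbed by unknown: 0.696 × 1.867×10⁻⁴ = 1.299×10⁻⁴ mol.
Φ(unknown) = 5.16×10⁻⁵ / 1.299×10⁻⁴ = 0.40.

Φ = 0.40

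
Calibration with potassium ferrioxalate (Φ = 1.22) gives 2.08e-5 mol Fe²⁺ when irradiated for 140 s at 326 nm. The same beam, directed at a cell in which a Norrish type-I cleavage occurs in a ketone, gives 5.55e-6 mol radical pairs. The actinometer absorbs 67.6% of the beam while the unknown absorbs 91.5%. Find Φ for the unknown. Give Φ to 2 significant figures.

Φ = 0.24

Photons absorbed by the actinometer: 2.08e-5 / 1.22 = 1.705e-5 mol.
Incident flux: 1.705e-5 / 0.676 = 2.522e-5 einstein.
Absorbed by unknown: 0.915 × 2.522e-5 = 2.308e-5 mol.
Φ(unknown) = 5.55e-6 / 2.308e-5 = 0.24.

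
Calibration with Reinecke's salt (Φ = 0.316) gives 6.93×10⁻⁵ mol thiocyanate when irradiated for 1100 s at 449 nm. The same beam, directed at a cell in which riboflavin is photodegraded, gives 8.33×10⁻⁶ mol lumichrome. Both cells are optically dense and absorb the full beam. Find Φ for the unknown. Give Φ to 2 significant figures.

Photons absorbed by the actinometer: 6.93×10⁻⁵ / 0.316 = 2.193×10⁻⁴ mol.
Φ(unknown) = 8.33×10⁻⁶ / 2.193×10⁻⁴ = 0.038.

Φ = 0.038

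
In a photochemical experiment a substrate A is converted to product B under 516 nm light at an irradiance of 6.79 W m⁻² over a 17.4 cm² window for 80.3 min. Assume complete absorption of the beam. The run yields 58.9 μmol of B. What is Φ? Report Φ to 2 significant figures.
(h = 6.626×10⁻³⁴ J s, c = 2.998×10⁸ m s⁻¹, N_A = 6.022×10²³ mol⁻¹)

Φ = 0.24

Product: 58.9 μmol = 5.89×10⁻⁵ mol.
Photon energy at 516 nm: hc/λ = (6.626×10⁻³⁴)(2.998×10⁸)/(516×10⁻⁹) = 3.850×10⁻¹⁹ J.
Energy delivered: (6.79 W m⁻²)(17.4×10⁻⁴ m²)(4818 s) = 56.92 J.
Photons incident: 56.92 / 3.850×10⁻¹⁹ = 1.478×10²⁰, i.e. 1.478×10²⁰/6.022×10²³ = 2.454×10⁻⁴ mol.
Φ = 5.89×10⁻⁵ mol / 2.454×10⁻⁴ mol photons = 0.24.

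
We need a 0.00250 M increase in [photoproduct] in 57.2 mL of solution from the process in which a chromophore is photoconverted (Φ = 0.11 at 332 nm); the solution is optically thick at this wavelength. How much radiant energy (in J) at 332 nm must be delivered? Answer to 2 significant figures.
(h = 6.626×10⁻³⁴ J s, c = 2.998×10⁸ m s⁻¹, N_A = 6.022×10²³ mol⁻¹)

470 J

Product: (0.00250 M)(0.0572 L) = 1.430×10⁻⁴ mol.
Photons that must be absorbed: 1.430×10⁻⁴ / 0.11 = 0.001300 mol.
Photon energy: hc/λ = 5.983×10⁻¹⁹ J; per mole, 3.603×10⁵ J mol⁻¹.
Energy required: 0.001300 × 3.603×10⁵ = 470 J.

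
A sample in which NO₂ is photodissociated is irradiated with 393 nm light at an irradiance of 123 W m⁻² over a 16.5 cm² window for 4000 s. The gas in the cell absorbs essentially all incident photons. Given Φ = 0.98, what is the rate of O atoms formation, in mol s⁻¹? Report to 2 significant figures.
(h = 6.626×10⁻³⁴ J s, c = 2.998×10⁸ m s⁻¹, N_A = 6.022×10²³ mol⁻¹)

Photon energy at 393 nm: hc/λ = (6.626×10⁻³⁴)(2.998×10⁸)/(393×10⁻⁹) = 5.055×10⁻¹⁹ J.
Energy delivered: (123 W m⁻²)(16.5×10⁻⁴ m²)(4000 s) = 811.8 J.
Photons incident: 811.8 / 5.055×10⁻¹⁹ = 1.606×10²¹, i.e. 1.606×10²¹/6.022×10²³ = 0.002667 mol.
Product formed: 0.98 × 0.002667 = 0.002614 mol.
Rate: 0.002614 / 4000 s = 6.5×10⁻⁷ mol s⁻¹.

6.5×10⁻⁷ mol s⁻¹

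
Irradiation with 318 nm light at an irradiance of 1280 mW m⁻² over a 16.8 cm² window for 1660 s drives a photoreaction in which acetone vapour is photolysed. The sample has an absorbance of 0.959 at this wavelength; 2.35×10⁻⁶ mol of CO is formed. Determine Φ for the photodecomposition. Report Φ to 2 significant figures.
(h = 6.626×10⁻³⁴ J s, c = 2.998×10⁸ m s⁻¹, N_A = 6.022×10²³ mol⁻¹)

Photon energy at 318 nm: hc/λ = (6.626×10⁻³⁴)(2.998×10⁸)/(318×10⁻⁹) = 6.247×10⁻¹⁹ J.
Energy delivered: (1280 mW m⁻²)(16.8×10⁻⁴ m²)(1660 s) = 3.570 J.
Photons incident: 3.570 / 6.247×10⁻¹⁹ = 5.715×10¹⁸, i.e. 5.715×10¹⁸/6.022×10²³ = 9.490×10⁻⁶ mol.
Fraction absorbed: 1 − 10^(−0.959) = 0.8901.
Photons absorbed: 0.8901 × 9.490×10⁻⁶ = 8.447×10⁻⁶ mol.
Φ = 2.35×10⁻⁶ mol / 8.447×10⁻⁶ mol photons = 0.28.

Φ = 0.28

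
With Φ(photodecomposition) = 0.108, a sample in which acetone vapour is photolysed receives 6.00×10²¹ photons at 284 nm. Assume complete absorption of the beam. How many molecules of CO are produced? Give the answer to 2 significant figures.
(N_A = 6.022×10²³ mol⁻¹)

Moles of photons: 6.00×10²¹ / 6.022×10²³ = 0.009963 mol.
Product: Φ × n_abs = 0.108 × 0.009963 = 0.001076 mol.
As a count: 0.001076 × 6.022×10²³ = 6.5×10²⁰.

6.5×10²⁰ molecules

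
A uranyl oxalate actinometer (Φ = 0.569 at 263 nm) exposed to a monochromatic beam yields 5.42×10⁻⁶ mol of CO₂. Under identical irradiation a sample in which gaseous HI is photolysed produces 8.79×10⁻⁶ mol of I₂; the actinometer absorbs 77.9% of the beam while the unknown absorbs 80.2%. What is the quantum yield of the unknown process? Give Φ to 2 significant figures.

Φ = 0.90

Photons absorbed by the actinometer: 5.42×10⁻⁶ / 0.569 = 9.525×10⁻⁶ mol.
Incident flux: 9.525×10⁻⁶ / 0.779 = 1.223×10⁻⁵ einstein.
Absorbed by unknown: 0.802 × 1.223×10⁻⁵ = 9.808×10⁻⁶ mol.
Φ(unknown) = 8.79×10⁻⁶ / 9.808×10⁻⁶ = 0.90.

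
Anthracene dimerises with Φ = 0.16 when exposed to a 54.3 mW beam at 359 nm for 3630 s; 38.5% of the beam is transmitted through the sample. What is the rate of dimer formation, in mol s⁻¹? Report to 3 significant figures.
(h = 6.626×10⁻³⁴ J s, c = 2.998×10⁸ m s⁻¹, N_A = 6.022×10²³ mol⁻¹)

Photon energy at 359 nm: hc/λ = (6.626×10⁻³⁴)(2.998×10⁸)/(359×10⁻⁹) = 5.533×10⁻¹⁹ J.
Energy delivered: (54.3 mW)(3630 s) = 197.1 J.
Photons incident: 197.1 / 5.533×10⁻¹⁹ = 3.562×10²⁰, i.e. 3.562×10²⁰/6.022×10²³ = 5.915×10⁻⁴ mol.
Fraction absorbed: 1 − 38.5/100 = 0.6150.
Photons absorbed: 0.6150 × 5.915×10⁻⁴ = 3.638×10⁻⁴ mol.
Product formed: 0.16 × 3.638×10⁻⁴ = 5.821×10⁻⁵ mol.
Rate: 5.821×10⁻⁵ / 3630 s = 1.60×10⁻⁸ mol s⁻¹.

1.60×10⁻⁸ mol s⁻¹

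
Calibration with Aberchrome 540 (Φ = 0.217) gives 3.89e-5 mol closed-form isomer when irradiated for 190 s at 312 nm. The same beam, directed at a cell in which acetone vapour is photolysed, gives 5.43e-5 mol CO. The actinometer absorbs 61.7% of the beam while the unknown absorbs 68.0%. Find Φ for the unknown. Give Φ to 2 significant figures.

Φ = 0.27

Photons absorbed by the actinometer: 3.89e-5 / 0.217 = 1.793e-4 mol.
Incident flux: 1.793e-4 / 0.617 = 2.906e-4 einstein.
Absorbed by unknown: 0.680 × 2.906e-4 = 1.976e-4 mol.
Φ(unknown) = 5.43e-5 / 1.976e-4 = 0.27.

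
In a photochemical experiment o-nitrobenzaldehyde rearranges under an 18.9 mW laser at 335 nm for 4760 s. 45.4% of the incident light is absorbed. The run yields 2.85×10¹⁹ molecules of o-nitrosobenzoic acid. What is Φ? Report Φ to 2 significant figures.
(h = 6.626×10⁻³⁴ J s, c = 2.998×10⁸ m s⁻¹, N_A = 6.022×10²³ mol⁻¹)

Product: 2.85×10¹⁹ / 6.022×10²³ = 4.733×10⁻⁵ mol.
Photon energy at 335 nm: hc/λ = (6.626×10⁻³⁴)(2.998×10⁸)/(335×10⁻⁹) = 5.930×10⁻¹⁹ J.
Energy delivered: (18.9 mW)(4760 s) = 89.96 J.
Photons incident: 89.96 / 5.930×10⁻¹⁹ = 1.517×10²⁰, i.e. 1.517×10²⁰/6.022×10²³ = 2.519×10⁻⁴ mol.
Photons absorbed: 0.454 × 2.519×10⁻⁴ = 1.144×10⁻⁴ mol.
Φ = 4.733×10⁻⁵ mol / 1.144×10⁻⁴ mol photons = 0.41.

Φ = 0.41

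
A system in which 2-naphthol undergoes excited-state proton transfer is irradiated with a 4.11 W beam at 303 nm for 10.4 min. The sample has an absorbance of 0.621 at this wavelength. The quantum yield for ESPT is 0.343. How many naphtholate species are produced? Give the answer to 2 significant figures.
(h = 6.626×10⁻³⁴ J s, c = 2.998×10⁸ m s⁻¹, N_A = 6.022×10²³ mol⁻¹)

Photon energy at 303 nm: hc/λ = (6.626×10⁻³⁴)(2.998×10⁸)/(303×10⁻⁹) = 6.556×10⁻¹⁹ J.
Energy delivered: (4.11 W)(624 s) = 2565 J.
Photons incident: 2565 / 6.556×10⁻¹⁹ = 3.912×10²¹, i.e. 3.912×10²¹/6.022×10²³ = 0.006496 mol.
Fraction absorbed: 1 − 10^(−0.621) = 0.7607.
Photons absorbed: 0.7607 × 0.006496 = 0.004942 mol.
Product: Φ × n_abs = 0.343 × 0.004942 = 0.001695 mol.
As a count: 0.001695 × 6.022×10²³ = 1.0×10²¹.

1.0×10²¹ species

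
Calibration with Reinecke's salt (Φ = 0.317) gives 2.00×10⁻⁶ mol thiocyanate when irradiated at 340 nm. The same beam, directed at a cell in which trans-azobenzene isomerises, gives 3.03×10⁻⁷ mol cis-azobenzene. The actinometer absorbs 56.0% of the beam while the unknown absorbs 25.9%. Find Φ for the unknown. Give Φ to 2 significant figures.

Φ = 0.10

Photons absorbed by the actinometer: 2.00×10⁻⁶ / 0.317 = 6.309×10⁻⁶ mol.
Incident flux: 6.309×10⁻⁶ / 0.560 = 1.127×10⁻⁵ einstein.
Absorbed by unknown: 0.259 × 1.127×10⁻⁵ = 2.919×10⁻⁶ mol.
Φ(unknown) = 3.03×10⁻⁷ / 2.919×10⁻⁶ = 0.10.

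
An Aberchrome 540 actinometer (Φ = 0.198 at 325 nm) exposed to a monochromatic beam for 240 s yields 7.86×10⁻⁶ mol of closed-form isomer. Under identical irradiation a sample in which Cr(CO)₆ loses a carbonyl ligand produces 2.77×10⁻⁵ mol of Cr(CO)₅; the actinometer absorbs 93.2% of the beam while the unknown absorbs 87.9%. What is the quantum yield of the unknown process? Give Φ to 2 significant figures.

Φ = 0.74

Photons absorbed by the actinometer: 7.86×10⁻⁶ / 0.198 = 3.970×10⁻⁵ mol.
Incident flux: 3.970×10⁻⁵ / 0.932 = 4.260×10⁻⁵ einstein.
Absorbed by unknown: 0.879 × 4.260×10⁻⁵ = 3.745×10⁻⁵ mol.
Φ(unknown) = 2.77×10⁻⁵ / 3.745×10⁻⁵ = 0.74.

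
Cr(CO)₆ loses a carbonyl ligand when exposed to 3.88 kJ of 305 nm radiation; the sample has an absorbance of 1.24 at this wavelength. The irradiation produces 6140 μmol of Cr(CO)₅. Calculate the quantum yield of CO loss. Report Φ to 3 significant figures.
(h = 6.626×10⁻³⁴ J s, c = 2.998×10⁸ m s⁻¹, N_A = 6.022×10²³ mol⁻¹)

Product: 6140 μmol = 0.00614 mol.
Photon energy at 305 nm: hc/λ = (6.626×10⁻³⁴)(2.998×10⁸)/(305×10⁻⁹) = 6.513×10⁻¹⁹ J.
Incident energy: 3.88 kJ = 3880 J.
Photons incident: 3880 / 6.513×10⁻¹⁹ = 5.957×10²¹, i.e. 5.957×10²¹/6.022×10²³ = 0.009892 mol.
Fraction absorbed: 1 − 10^(−1.24) = 0.9425.
Photons absorbed: 0.9425 × 0.009892 = 0.009323 mol.
Φ = 0.00614 mol / 0.009323 mol photons = 0.659.

Φ = 0.659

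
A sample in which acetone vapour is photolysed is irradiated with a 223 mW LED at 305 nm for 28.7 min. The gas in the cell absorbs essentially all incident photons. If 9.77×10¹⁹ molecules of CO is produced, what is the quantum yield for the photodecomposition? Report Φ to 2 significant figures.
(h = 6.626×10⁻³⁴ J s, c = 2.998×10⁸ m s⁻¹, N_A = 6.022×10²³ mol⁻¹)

Φ = 0.17

Product: 9.77×10¹⁹ / 6.022×10²³ = 1.622×10⁻⁴ mol.
Photon energy at 305 nm: hc/λ = (6.626×10⁻³⁴)(2.998×10⁸)/(305×10⁻⁹) = 6.513×10⁻¹⁹ J.
Energy delivered: (223 mW)(1722 s) = 384.0 J.
Photons incident: 384.0 / 6.513×10⁻¹⁹ = 5.896×10²⁰, i.e. 5.896×10²⁰/6.022×10²³ = 9.791×10⁻⁴ mol.
Φ = 1.622×10⁻⁴ mol / 9.791×10⁻⁴ mol photons = 0.17.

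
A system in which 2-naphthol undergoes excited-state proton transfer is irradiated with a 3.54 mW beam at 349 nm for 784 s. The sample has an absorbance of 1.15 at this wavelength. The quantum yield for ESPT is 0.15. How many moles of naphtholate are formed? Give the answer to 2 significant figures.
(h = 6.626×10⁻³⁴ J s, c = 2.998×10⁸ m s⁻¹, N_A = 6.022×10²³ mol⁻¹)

1.1×10⁻⁶ mol

Photon energy at 349 nm: hc/λ = (6.626×10⁻³⁴)(2.998×10⁸)/(349×10⁻⁹) = 5.692×10⁻¹⁹ J.
Energy delivered: (3.54 mW)(784 s) = 2.775 J.
Photons incident: 2.775 / 5.692×10⁻¹⁹ = 4.875×10¹⁸, i.e. 4.875×10¹⁸/6.022×10²³ = 8.095×10⁻⁶ mol.
Fraction absorbed: 1 − 10^(−1.15) = 0.9292.
Photons absorbed: 0.9292 × 8.095×10⁻⁶ = 7.522×10⁻⁶ mol.
Product: Φ × n_abs = 0.15 × 7.522×10⁻⁶ = 1.128×10⁻⁶ mol.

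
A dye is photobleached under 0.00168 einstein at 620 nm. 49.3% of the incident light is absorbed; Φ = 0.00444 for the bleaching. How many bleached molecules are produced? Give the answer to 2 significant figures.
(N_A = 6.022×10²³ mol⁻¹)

2.2×10¹⁸ bleached molecules

Photons absorbed: 0.493 × 0.00168 = 8.282×10⁻⁴ mol.
Product: Φ × n_abs = 0.00444 × 8.282×10⁻⁴ = 3.677×10⁻⁶ mol.
As a count: 3.677×10⁻⁶ × 6.022×10²³ = 2.2×10¹⁸.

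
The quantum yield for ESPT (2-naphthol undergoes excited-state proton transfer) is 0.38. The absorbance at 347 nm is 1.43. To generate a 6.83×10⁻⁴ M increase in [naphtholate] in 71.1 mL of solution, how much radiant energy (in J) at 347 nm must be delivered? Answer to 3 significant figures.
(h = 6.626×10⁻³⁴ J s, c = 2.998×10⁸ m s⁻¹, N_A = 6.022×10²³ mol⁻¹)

Product: (6.83×10⁻⁴ M)(0.0711 L) = 4.856×10⁻⁵ mol.
Photons that must be absorbed: 4.856×10⁻⁵ / 0.38 = 1.278×10⁻⁴ mol.
Fraction absorbed: 1 − 10^(−1.43) = 0.9628.
Incident photons needed: 1.278×10⁻⁴ / 0.9628 = 1.327×10⁻⁴ mol.
Photon energy: hc/λ = 5.725×10⁻¹⁹ J; per mole, 3.448×10⁵ J mol⁻¹.
Energy required: 1.327×10⁻⁴ × 3.448×10⁵ = 45.8 J.

45.8 J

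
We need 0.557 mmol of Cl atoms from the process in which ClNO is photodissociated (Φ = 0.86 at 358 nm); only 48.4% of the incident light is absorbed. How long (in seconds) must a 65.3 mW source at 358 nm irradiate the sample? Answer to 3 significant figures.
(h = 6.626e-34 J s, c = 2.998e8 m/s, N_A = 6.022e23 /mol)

Product: 0.557 mmol = 5.57e-4 mol.
Photons that must be absorbed: 5.57e-4 / 0.86 = 6.477e-4 mol.
Incident photons needed: 6.477e-4 / 0.484 = 0.001338 mol.
Photon energy: hc/λ = 5.549e-19 J; per mole, 3.342e5 J mol⁻¹.
Energy required: 0.001338 × 3.342e5 = 447.2 J.
Time: 447.2 J / 0.0653 W = 6850 s.

t ≈ 6850 s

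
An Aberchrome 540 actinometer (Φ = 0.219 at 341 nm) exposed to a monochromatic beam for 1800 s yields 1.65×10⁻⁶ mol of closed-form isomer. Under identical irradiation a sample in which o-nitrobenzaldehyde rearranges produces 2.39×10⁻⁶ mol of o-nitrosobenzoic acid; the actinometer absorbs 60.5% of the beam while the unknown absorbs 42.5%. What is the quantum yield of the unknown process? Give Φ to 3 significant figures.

Φ = 0.452

Photons absorbed by the actinometer: 1.65×10⁻⁶ / 0.219 = 7.534×10⁻⁶ mol.
Incident flux: 7.534×10⁻⁶ / 0.605 = 1.245×10⁻⁵ einstein.
Absorbed by unknown: 0.425 × 1.245×10⁻⁵ = 5.291×10⁻⁶ mol.
Φ(unknown) = 2.39×10⁻⁶ / 5.291×10⁻⁶ = 0.452.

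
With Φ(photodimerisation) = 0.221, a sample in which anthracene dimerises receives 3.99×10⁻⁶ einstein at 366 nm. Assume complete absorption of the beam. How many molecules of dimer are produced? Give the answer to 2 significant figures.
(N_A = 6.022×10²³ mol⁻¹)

5.3×10¹⁷ molecules

Product: Φ × n_abs = 0.221 × 3.99×10⁻⁶ = 8.818×10⁻⁷ mol.
As a count: 8.818×10⁻⁷ × 6.022×10²³ = 5.3×10¹⁷.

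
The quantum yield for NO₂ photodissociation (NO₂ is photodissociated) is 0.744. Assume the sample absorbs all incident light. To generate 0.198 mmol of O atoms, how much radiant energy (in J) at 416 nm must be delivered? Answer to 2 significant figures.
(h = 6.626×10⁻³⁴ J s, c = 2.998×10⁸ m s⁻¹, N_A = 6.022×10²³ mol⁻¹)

Product: 0.198 mmol = 1.98×10⁻⁴ mol.
Photons that must be absorbed: 1.98×10⁻⁴ / 0.744 = 2.661×10⁻⁴ mol.
Photon energy: hc/λ = 4.775×10⁻¹⁹ J; per mole, 2.876×10⁵ J mol⁻¹.
Energy required: 2.661×10⁻⁴ × 2.876×10⁵ = 77 J.

77 J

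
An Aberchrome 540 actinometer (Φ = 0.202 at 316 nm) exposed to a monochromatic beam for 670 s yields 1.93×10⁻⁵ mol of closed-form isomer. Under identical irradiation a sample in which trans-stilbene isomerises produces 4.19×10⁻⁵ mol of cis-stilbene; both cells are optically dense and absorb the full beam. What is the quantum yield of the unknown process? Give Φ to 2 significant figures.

Photons absorbed by the actinometer: 1.93×10⁻⁵ / 0.202 = 9.554×10⁻⁵ mol.
Φ(unknown) = 4.19×10⁻⁵ / 9.554×10⁻⁵ = 0.44.

Φ = 0.44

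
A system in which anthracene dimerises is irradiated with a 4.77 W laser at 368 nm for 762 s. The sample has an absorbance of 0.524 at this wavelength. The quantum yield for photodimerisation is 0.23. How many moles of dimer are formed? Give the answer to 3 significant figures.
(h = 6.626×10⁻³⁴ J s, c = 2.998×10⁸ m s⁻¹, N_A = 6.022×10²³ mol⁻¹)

0.00180 mol

Photon energy at 368 nm: hc/λ = (6.626×10⁻³⁴)(2.998×10⁸)/(368×10⁻⁹) = 5.398×10⁻¹⁹ J.
Energy delivered: (4.77 W)(762 s) = 3635 J.
Photons incident: 3635 / 5.398×10⁻¹⁹ = 6.734×10²¹, i.e. 6.734×10²¹/6.022×10²³ = 0.01118 mol.
Fraction absorbed: 1 − 10^(−0.524) = 0.7008.
Photons absorbed: 0.7008 × 0.01118 = 0.007835 mol.
Product: Φ × n_abs = 0.23 × 0.007835 = 0.001802 mol.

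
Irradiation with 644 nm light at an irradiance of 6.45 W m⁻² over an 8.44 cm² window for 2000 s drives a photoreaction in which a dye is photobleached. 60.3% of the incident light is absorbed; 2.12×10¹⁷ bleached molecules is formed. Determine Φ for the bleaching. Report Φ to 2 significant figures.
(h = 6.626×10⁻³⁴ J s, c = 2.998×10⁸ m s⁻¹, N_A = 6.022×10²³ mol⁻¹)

Product: 2.12×10¹⁷ / 6.022×10²³ = 3.520×10⁻⁷ mol.
Photon energy at 644 nm: hc/λ = (6.626×10⁻³⁴)(2.998×10⁸)/(644×10⁻⁹) = 3.085×10⁻¹⁹ J.
Energy delivered: (6.45 W m⁻²)(8.44×10⁻⁴ m²)(2000 s) = 10.89 J.
Photons incident: 10.89 / 3.085×10⁻¹⁹ = 3.530×10¹⁹, i.e. 3.530×10¹⁹/6.022×10²³ = 5.862×10⁻⁵ mol.
Photons absorbed: 0.603 × 5.862×10⁻⁵ = 3.535×10⁻⁵ mol.
Φ = 3.520×10⁻⁷ mol / 3.535×10⁻⁵ mol photons = 0.010.

Φ = 0.010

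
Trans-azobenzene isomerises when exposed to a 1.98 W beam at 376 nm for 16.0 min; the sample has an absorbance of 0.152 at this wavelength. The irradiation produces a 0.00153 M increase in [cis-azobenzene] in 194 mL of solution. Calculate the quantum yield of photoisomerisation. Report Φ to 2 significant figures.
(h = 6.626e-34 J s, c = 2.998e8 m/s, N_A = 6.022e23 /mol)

Φ = 0.17

Product: (0.00153 M)(0.194 L) = 2.968e-4 mol.
Photon energy at 376 nm: hc/λ = (6.626e-34)(2.998e8)/(376e-9) = 5.283e-19 J.
Energy delivered: (1.98 W)(960 s) = 1901 J.
Photons incident: 1901 / 5.283e-19 = 3.598e21, i.e. 3.598e21/6.022e23 = 0.005975 mol.
Fraction absorbed: 1 − 10^(−0.152) = 0.2953.
Photons absorbed: 0.2953 × 0.005975 = 0.001764 mol.
Φ = 2.968e-4 mol / 0.001764 mol photons = 0.17.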